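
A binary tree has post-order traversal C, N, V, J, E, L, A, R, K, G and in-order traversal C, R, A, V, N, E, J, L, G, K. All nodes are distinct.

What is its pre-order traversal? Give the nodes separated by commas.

The last element of post-order is the root; it splits in-order into left and right subtrees.
Root G: left subtree has 8 nodes {C, R, A, V, N, E, J, L}, right has 1 {K}.
  Root R: left subtree has 1 node {C}, right has 6 {A, V, N, E, J, L}.
    Root A: left subtree has 0 nodes { }, right has 5 {V, N, E, J, L}.
      Root L: left subtree has 4 nodes {V, N, E, J}, right has 0 { }.
        Root E: left subtree has 2 nodes {V, N}, right has 1 {J}.
          Root V: left subtree has 0 nodes { }, right has 1 {N}.

G, R, C, A, L, E, V, N, J, K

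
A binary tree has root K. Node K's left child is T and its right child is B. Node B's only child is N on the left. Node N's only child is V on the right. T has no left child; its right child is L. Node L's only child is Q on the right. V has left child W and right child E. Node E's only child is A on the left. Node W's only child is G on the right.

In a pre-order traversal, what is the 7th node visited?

Pre-order visits the node, then its left subtree, then its right subtree.
Visit K.
At K: go left to T.
  Visit T.
  At T: no left child.
  At T: go right to L.
    Visit L.
    At L: no left child.
    At L: go right to Q.
      Q is a leaf — visit Q.
At K: go right to B.
  Visit B.
  At B: go left to N.
    Visit N.
    At N: no left child.
    At N: go right to V.
      Visit V.
      At V: go left to W.
        Visit W.
        At W: no left child.
        At W: go right to G.
          G is a leaf — visit G.
      At V: go right to E.
        Visit E.
        At E: go left to A.
          A is a leaf — visit A.
        At E: no right child.
  At B: no right child.
Full pre-order sequence: K, T, L, Q, B, N, V, W, G, E, A.

V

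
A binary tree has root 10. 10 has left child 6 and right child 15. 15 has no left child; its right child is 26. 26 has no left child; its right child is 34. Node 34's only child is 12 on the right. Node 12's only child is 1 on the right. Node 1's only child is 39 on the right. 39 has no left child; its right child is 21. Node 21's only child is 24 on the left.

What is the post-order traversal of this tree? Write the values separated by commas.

Post-order visits the left subtree, then the right subtree, then the node.
At 10: go left to 6.
  6 is a leaf — visit 6.
At 10: go right to 15.
  At 15: no left child.
  At 15: go right to 26.
    At 26: no left child.
    At 26: go right to 34.
      At 34: no left child.
      At 34: go right to 12.
        At 12: no left child.
        At 12: go right to 1.
          At 1: no left child.
          At 1: go right to 39.
            At 39: no left child.
            At 39: go right to 21.
              At 21: go left to 24.
                24 is a leaf — visit 24.
              At 21: no right child.
              Visit 21.
            Visit 39.
          Visit 1.
        Visit 12.
      Visit 34.
    Visit 26.
  Visit 15.
Visit 10.

6, 24, 21, 39, 1, 12, 34, 26, 15, 10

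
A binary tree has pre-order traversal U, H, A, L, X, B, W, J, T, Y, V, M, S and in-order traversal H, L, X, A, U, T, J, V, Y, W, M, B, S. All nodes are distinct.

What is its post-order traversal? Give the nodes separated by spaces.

X L A H T V Y J M W S B U

The first element of pre-order is the root; it splits in-order into left and right subtrees.
Root U: left subtree has 4 nodes {H, L, X, A}, right has 8 {T, J, V, Y, W, M, B, S}.
  Root H: left subtree has 0 nodes { }, right has 3 {L, X, A}.
    Root A: left subtree has 2 nodes {L, X}, right has 0 { }.
      Root L: left subtree has 0 nodes { }, right has 1 {X}.
  Root B: left subtree has 6 nodes {T, J, V, Y, W, M}, right has 1 {S}.
    Root W: left subtree has 4 nodes {T, J, V, Y}, right has 1 {M}.
      Root J: left subtree has 1 node {T}, right has 2 {V, Y}.
        Root Y: left subtree has 1 node {V}, right has 0 { }.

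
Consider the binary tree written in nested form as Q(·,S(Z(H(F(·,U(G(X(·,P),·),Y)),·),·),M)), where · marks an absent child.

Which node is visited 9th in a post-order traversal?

Post-order visits the left subtree, then the right subtree, then the node.
At Q: no left child.
At Q: go right to S.
  At S: go left to Z.
    At Z: go left to H.
      At H: go left to F.
        At F: no left child.
        At F: go right to U.
          At U: go left to G.
            At G: go left to X.
              At X: no left child.
              At X: go right to P.
                P is a leaf — visit P.
              Visit X.
            At G: no right child.
            Visit G.
          At U: go right to Y.
            Y is a leaf — visit Y.
          Visit U.
        Visit F.
      At H: no right child.
      Visit H.
    At Z: no right child.
    Visit Z.
  At S: go right to M.
    M is a leaf — visit M.
  Visit S.
Visit Q.
Full post-order sequence: P, X, G, Y, U, F, H, Z, M, S, Q.

M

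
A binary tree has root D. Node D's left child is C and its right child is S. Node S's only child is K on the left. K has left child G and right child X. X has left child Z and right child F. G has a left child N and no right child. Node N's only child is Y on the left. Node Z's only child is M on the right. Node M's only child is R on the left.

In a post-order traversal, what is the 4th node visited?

G

Post-order visits the left subtree, then the right subtree, then the node.
At D: go left to C.
  C is a leaf — visit C.
At D: go right to S.
  At S: go left to K.
    At K: go left to G.
      At G: go left to N.
        At N: go left to Y.
          Y is a leaf — visit Y.
        At N: no right child.
        Visit N.
      At G: no right child.
      Visit G.
    At K: go right to X.
      At X: go left to Z.
        At Z: no left child.
        At Z: go right to M.
          At M: go left to R.
            R is a leaf — visit R.
          At M: no right child.
          Visit M.
        Visit Z.
      At X: go right to F.
        F is a leaf — visit F.
      Visit X.
    Visit K.
  At S: no right child.
  Visit S.
Visit D.
Full post-order sequence: C, Y, N, G, R, M, Z, F, X, K, S, D.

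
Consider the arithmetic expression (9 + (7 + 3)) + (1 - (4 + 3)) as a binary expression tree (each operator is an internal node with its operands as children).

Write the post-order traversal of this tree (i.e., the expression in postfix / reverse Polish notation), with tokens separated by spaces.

9 7 3 + + 1 4 3 + - +

Post-order on an expression tree gives postfix notation: for each operator, emit left operand, right operand, then the operator.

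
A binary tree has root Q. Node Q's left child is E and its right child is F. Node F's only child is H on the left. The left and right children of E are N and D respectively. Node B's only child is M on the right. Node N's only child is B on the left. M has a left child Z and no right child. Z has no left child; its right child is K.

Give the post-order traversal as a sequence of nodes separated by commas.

Post-order visits the left subtree, then the right subtree, then the node.
At Q: go left to E.
  At E: go left to N.
    At N: go left to B.
      At B: no left child.
      At B: go right to M.
        At M: go left to Z.
          At Z: no left child.
          At Z: go right to K.
            K is a leaf — visit K.
          Visit Z.
        At M: no right child.
        Visit M.
      Visit B.
    At N: no right child.
    Visit N.
  At E: go right to D.
    D is a leaf — visit D.
  Visit E.
At Q: go right to F.
  At F: go left to H.
    H is a leaf — visit H.
  At F: no right child.
  Visit F.
Visit Q.

K, Z, M, B, N, D, E, H, F, Q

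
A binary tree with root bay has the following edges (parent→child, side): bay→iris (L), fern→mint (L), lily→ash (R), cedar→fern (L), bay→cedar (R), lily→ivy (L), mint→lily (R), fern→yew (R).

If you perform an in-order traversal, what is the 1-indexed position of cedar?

In-order visits the left subtree, then the node, then the right subtree.
At bay: go left to iris.
  iris is a leaf — visit iris.
Visit bay.
At bay: go right to cedar.
  At cedar: go left to fern.
    At fern: go left to mint.
      At mint: no left child.
      Visit mint.
      At mint: go right to lily.
        At lily: go left to ivy.
          ivy is a leaf — visit ivy.
        Visit lily.
        At lily: go right to ash.
          ash is a leaf — visit ash.
    Visit fern.
    At fern: go right to yew.
      yew is a leaf — visit yew.
  Visit cedar.
  At cedar: no right child.
Full in-order sequence: iris, bay, mint, ivy, lily, ash, fern, yew, cedar.

9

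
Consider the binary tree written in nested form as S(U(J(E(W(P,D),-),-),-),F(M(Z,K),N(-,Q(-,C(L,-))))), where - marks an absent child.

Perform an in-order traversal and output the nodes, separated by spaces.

P W D E J U S Z M K F N Q L C

In-order visits the left subtree, then the node, then the right subtree.
At S: go left to U.
  At U: go left to J.
    At J: go left to E.
      At E: go left to W.
        At W: go left to P.
          P is a leaf — visit P.
        Visit W.
        At W: go right to D.
          D is a leaf — visit D.
      Visit E.
      At E: no right child.
    Visit J.
    At J: no right child.
  Visit U.
  At U: no right child.
Visit S.
At S: go right to F.
  At F: go left to M.
    At M: go left to Z.
      Z is a leaf — visit Z.
    Visit M.
    At M: go right to K.
      K is a leaf — visit K.
  Visit F.
  At F: go right to N.
    At N: no left child.
    Visit N.
    At N: go right to Q.
      At Q: no left child.
      Visit Q.
      At Q: go right to C.
        At C: go left to L.
          L is a leaf — visit L.
        Visit C.
        At C: no right child.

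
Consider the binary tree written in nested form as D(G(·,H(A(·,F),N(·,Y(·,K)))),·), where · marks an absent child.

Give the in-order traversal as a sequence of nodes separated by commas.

In-order visits the left subtree, then the node, then the right subtree.
At D: go left to G.
  At G: no left child.
  Visit G.
  At G: go right to H.
    At H: go left to A.
      At A: no left child.
      Visit A.
      At A: go right to F.
        F is a leaf — visit F.
    Visit H.
    At H: go right to N.
      At N: no left child.
      Visit N.
      At N: go right to Y.
        At Y: no left child.
        Visit Y.
        At Y: go right to K.
          K is a leaf — visit K.
Visit D.
At D: no right child.

G, A, F, H, N, Y, K, D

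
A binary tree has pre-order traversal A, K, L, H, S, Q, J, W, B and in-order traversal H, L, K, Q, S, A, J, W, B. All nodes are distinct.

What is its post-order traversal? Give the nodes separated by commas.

H, L, Q, S, K, B, W, J, A

The first element of pre-order is the root; it splits in-order into left and right subtrees.
Root A: left subtree has 5 nodes {H, L, K, Q, S}, right has 3 {J, W, B}.
  Root K: left subtree has 2 nodes {H, L}, right has 2 {Q, S}.
    Root L: left subtree has 1 node {H}, right has 0 { }.
    Root S: left subtree has 1 node {Q}, right has 0 { }.
  Root J: left subtree has 0 nodes { }, right has 2 {W, B}.
    Root W: left subtree has 0 nodes { }, right has 1 {B}.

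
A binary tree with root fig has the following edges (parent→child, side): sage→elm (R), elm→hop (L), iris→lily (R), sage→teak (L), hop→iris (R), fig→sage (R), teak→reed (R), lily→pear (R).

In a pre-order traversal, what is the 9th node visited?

pear

Pre-order visits the node, then its left subtree, then its right subtree.
Visit fig.
At fig: no left child.
At fig: go right to sage.
  Visit sage.
  At sage: go left to teak.
    Visit teak.
    At teak: no left child.
    At teak: go right to reed.
      reed is a leaf — visit reed.
  At sage: go right to elm.
    Visit elm.
    At elm: go left to hop.
      Visit hop.
      At hop: no left child.
      At hop: go right to iris.
        Visit iris.
        At iris: no left child.
        At iris: go right to lily.
          Visit lily.
          At lily: no left child.
          At lily: go right to pear.
            pear is a leaf — visit pear.
    At elm: no right child.
Full pre-order sequence: fig, sage, teak, reed, elm, hop, iris, lily, pear.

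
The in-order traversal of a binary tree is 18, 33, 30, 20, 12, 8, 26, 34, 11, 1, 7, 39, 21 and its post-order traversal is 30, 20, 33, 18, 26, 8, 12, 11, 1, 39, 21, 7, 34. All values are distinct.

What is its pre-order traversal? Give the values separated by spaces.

The last element of post-order is the root; it splits in-order into left and right subtrees.
Root 34: left subtree has 7 nodes {18, 33, 30, 20, 12, 8, 26}, right has 5 {11, 1, 7, 39, 21}.
  Root 12: left subtree has 4 nodes {18, 33, 30, 20}, right has 2 {8, 26}.
    Root 18: left subtree has 0 nodes { }, right has 3 {33, 30, 20}.
      Root 33: left subtree has 0 nodes { }, right has 2 {30, 20}.
        Root 20: left subtree has 1 node {30}, right has 0 { }.
    Root 8: left subtree has 0 nodes { }, right has 1 {26}.
  Root 7: left subtree has 2 nodes {11, 1}, right has 2 {39, 21}.
    Root 1: left subtree has 1 node {11}, right has 0 { }.
    Root 21: left subtree has 1 node {39}, right has 0 { }.

34 12 18 33 20 30 8 26 7 1 11 21 39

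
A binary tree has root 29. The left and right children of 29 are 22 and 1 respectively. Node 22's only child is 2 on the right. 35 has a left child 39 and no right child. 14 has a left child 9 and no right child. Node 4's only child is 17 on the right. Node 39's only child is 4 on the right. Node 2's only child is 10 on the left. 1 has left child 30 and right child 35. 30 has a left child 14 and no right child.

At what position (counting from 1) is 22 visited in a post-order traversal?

Post-order visits the left subtree, then the right subtree, then the node.
At 29: go left to 22.
  At 22: no left child.
  At 22: go right to 2.
    At 2: go left to 10.
      10 is a leaf — visit 10.
    At 2: no right child.
    Visit 2.
  Visit 22.
At 29: go right to 1.
  At 1: go left to 30.
    At 30: go left to 14.
      At 14: go left to 9.
        9 is a leaf — visit 9.
      At 14: no right child.
      Visit 14.
    At 30: no right child.
    Visit 30.
  At 1: go right to 35.
    At 35: go left to 39.
      At 39: no left child.
      At 39: go right to 4.
        At 4: no left child.
        At 4: go right to 17.
          17 is a leaf — visit 17.
        Visit 4.
      Visit 39.
    At 35: no right child.
    Visit 35.
  Visit 1.
Visit 29.
Full post-order sequence: 10, 2, 22, 9, 14, 30, 17, 4, 39, 35, 1, 29.

3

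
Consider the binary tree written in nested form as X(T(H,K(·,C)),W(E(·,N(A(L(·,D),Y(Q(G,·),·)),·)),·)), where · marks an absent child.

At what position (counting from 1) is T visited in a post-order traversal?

4

Post-order visits the left subtree, then the right subtree, then the node.
At X: go left to T.
  At T: go left to H.
    H is a leaf — visit H.
  At T: go right to K.
    At K: no left child.
    At K: go right to C.
      C is a leaf — visit C.
    Visit K.
  Visit T.
At X: go right to W.
  At W: go left to E.
    At E: no left child.
    At E: go right to N.
      At N: go left to A.
        At A: go left to L.
          At L: no left child.
          At L: go right to D.
            D is a leaf — visit D.
          Visit L.
        At A: go right to Y.
          At Y: go left to Q.
            At Q: go left to G.
              G is a leaf — visit G.
            At Q: no right child.
            Visit Q.
          At Y: no right child.
          Visit Y.
        Visit A.
      At N: no right child.
      Visit N.
    Visit E.
  At W: no right child.
  Visit W.
Visit X.
Full post-order sequence: H, C, K, T, D, L, G, Q, Y, A, N, E, W, X.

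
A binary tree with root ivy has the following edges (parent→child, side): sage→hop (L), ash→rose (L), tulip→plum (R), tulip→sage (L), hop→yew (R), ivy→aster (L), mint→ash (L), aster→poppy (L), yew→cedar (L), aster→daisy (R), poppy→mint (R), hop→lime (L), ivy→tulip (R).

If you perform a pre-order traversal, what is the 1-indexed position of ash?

Pre-order visits the node, then its left subtree, then its right subtree.
Visit ivy.
At ivy: go left to aster.
  Visit aster.
  At aster: go left to poppy.
    Visit poppy.
    At poppy: no left child.
    At poppy: go right to mint.
      Visit mint.
      At mint: go left to ash.
        Visit ash.
        At ash: go left to rose.
          rose is a leaf — visit rose.
        At ash: no right child.
      At mint: no right child.
  At aster: go right to daisy.
    daisy is a leaf — visit daisy.
At ivy: go right to tulip.
  Visit tulip.
  At tulip: go left to sage.
    Visit sage.
    At sage: go left to hop.
      Visit hop.
      At hop: go left to lime.
        lime is a leaf — visit lime.
      At hop: go right to yew.
        Visit yew.
        At yew: go left to cedar.
          cedar is a leaf — visit cedar.
        At yew: no right child.
    At sage: no right child.
  At tulip: go right to plum.
    plum is a leaf — visit plum.
Full pre-order sequence: ivy, aster, poppy, mint, ash, rose, daisy, tulip, sage, hop, lime, yew, cedar, plum.

5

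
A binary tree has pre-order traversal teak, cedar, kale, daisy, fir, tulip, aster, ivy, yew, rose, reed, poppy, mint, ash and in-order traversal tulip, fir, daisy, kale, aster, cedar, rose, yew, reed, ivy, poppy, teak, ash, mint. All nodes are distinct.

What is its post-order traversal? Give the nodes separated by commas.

tulip, fir, daisy, aster, kale, rose, reed, yew, poppy, ivy, cedar, ash, mint, teak

The first element of pre-order is the root; it splits in-order into left and right subtrees.
Root teak: left subtree has 11 nodes {tulip, fir, daisy, kale, aster, cedar, rose, yew, reed, ivy, poppy}, right has 2 {ash, mint}.
  Root cedar: left subtree has 5 nodes {tulip, fir, daisy, kale, aster}, right has 5 {rose, yew, reed, ivy, poppy}.
    Root kale: left subtree has 3 nodes {tulip, fir, daisy}, right has 1 {aster}.
      Root daisy: left subtree has 2 nodes {tulip, fir}, right has 0 { }.
        Root fir: left subtree has 1 node {tulip}, right has 0 { }.
    Root ivy: left subtree has 3 nodes {rose, yew, reed}, right has 1 {poppy}.
      Root yew: left subtree has 1 node {rose}, right has 1 {reed}.
  Root mint: left subtree has 1 node {ash}, right has 0 { }.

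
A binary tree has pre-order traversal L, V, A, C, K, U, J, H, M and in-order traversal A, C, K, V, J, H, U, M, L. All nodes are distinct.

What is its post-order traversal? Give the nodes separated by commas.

K, C, A, H, J, M, U, V, L

The first element of pre-order is the root; it splits in-order into left and right subtrees.
Root L: left subtree has 8 nodes {A, C, K, V, J, H, U, M}, right has 0 { }.
  Root V: left subtree has 3 nodes {A, C, K}, right has 4 {J, H, U, M}.
    Root A: left subtree has 0 nodes { }, right has 2 {C, K}.
      Root C: left subtree has 0 nodes { }, right has 1 {K}.
    Root U: left subtree has 2 nodes {J, H}, right has 1 {M}.
      Root J: left subtree has 0 nodes { }, right has 1 {H}.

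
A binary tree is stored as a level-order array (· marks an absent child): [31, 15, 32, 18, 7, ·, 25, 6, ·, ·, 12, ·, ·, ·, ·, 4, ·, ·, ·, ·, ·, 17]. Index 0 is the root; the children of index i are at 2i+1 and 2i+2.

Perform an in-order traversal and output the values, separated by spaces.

4 6 18 15 7 17 12 31 32 25

In-order visits the left subtree, then the node, then the right subtree.
At 31: go left to 15.
  At 15: go left to 18.
    At 18: go left to 6.
      At 6: go left to 4.
        4 is a leaf — visit 4.
      Visit 6.
      At 6: no right child.
    Visit 18.
    At 18: no right child.
  Visit 15.
  At 15: go right to 7.
    At 7: no left child.
    Visit 7.
    At 7: go right to 12.
      At 12: go left to 17.
        17 is a leaf — visit 17.
      Visit 12.
      At 12: no right child.
Visit 31.
At 31: go right to 32.
  At 32: no left child.
  Visit 32.
  At 32: go right to 25.
    25 is a leaf — visit 25.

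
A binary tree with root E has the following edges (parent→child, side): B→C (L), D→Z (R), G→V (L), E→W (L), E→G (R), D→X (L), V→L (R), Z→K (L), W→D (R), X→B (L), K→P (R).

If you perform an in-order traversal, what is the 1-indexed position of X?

4

In-order visits the left subtree, then the node, then the right subtree.
At E: go left to W.
  At W: no left child.
  Visit W.
  At W: go right to D.
    At D: go left to X.
      At X: go left to B.
        At B: go left to C.
          C is a leaf — visit C.
        Visit B.
        At B: no right child.
      Visit X.
      At X: no right child.
    Visit D.
    At D: go right to Z.
      At Z: go left to K.
        At K: no left child.
        Visit K.
        At K: go right to P.
          P is a leaf — visit P.
      Visit Z.
      At Z: no right child.
Visit E.
At E: go right to G.
  At G: go left to V.
    At V: no left child.
    Visit V.
    At V: go right to L.
      L is a leaf — visit L.
  Visit G.
  At G: no right child.
Full in-order sequence: W, C, B, X, D, K, P, Z, E, V, L, G.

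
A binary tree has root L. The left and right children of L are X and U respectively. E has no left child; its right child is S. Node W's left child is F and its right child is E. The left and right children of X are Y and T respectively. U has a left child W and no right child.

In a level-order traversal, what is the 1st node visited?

L

Level-order visits nodes level by level from the root, left to right within each level.
Level 0: L
Level 1: X, U
Level 2: Y, T, W
Level 3: F, E
Level 4: S
Full level-order sequence: L, X, U, Y, T, W, F, E, S.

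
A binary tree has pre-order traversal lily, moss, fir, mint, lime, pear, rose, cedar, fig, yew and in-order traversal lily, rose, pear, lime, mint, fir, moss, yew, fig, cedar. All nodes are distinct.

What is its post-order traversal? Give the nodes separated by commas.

rose, pear, lime, mint, fir, yew, fig, cedar, moss, lily

The first element of pre-order is the root; it splits in-order into left and right subtrees.
Root lily: left subtree has 0 nodes { }, right has 9 {rose, pear, lime, mint, fir, moss, yew, fig, cedar}.
  Root moss: left subtree has 5 nodes {rose, pear, lime, mint, fir}, right has 3 {yew, fig, cedar}.
    Root fir: left subtree has 4 nodes {rose, pear, lime, mint}, right has 0 { }.
      Root mint: left subtree has 3 nodes {rose, pear, lime}, right has 0 { }.
        Root lime: left subtree has 2 nodes {rose, pear}, right has 0 { }.
          Root pear: left subtree has 1 node {rose}, right has 0 { }.
    Root cedar: left subtree has 2 nodes {yew, fig}, right has 0 { }.
      Root fig: left subtree has 1 node {yew}, right has 0 { }.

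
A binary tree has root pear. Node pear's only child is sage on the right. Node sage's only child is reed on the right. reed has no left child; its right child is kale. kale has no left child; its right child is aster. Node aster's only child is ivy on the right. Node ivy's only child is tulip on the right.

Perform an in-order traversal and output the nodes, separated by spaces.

In-order visits the left subtree, then the node, then the right subtree.
At pear: no left child.
Visit pear.
At pear: go right to sage.
  At sage: no left child.
  Visit sage.
  At sage: go right to reed.
    At reed: no left child.
    Visit reed.
    At reed: go right to kale.
      At kale: no left child.
      Visit kale.
      At kale: go right to aster.
        At aster: no left child.
        Visit aster.
        At aster: go right to ivy.
          At ivy: no left child.
          Visit ivy.
          At ivy: go right to tulip.
            tulip is a leaf — visit tulip.

pear sage reed kale aster ivy tulip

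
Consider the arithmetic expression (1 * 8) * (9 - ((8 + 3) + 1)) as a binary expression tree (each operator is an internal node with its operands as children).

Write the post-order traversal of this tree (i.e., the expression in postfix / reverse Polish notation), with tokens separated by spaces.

Post-order on an expression tree gives postfix notation: for each operator, emit left operand, right operand, then the operator.

1 8 * 9 8 3 + 1 + - *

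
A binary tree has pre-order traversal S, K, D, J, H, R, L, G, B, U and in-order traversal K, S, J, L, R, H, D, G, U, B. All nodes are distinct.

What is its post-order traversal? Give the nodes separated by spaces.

The first element of pre-order is the root; it splits in-order into left and right subtrees.
Root S: left subtree has 1 node {K}, right has 8 {J, L, R, H, D, G, U, B}.
  Root D: left subtree has 4 nodes {J, L, R, H}, right has 3 {G, U, B}.
    Root J: left subtree has 0 nodes { }, right has 3 {L, R, H}.
      Root H: left subtree has 2 nodes {L, R}, right has 0 { }.
        Root R: left subtree has 1 node {L}, right has 0 { }.
    Root G: left subtree has 0 nodes { }, right has 2 {U, B}.
      Root B: left subtree has 1 node {U}, right has 0 { }.

K L R H J U B G D S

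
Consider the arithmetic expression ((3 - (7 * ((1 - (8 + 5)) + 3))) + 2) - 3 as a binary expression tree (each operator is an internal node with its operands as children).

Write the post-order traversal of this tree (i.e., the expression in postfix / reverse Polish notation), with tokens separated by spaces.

Post-order on an expression tree gives postfix notation: for each operator, emit left operand, right operand, then the operator.

3 7 1 8 5 + - 3 + * - 2 + 3 -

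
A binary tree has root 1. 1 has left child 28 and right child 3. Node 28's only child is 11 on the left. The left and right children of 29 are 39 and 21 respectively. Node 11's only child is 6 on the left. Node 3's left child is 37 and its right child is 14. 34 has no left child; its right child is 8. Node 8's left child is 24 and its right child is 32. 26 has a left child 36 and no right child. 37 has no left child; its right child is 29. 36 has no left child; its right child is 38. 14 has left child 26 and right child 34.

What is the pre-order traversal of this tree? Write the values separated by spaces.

1 28 11 6 3 37 29 39 21 14 26 36 38 34 8 24 32

Pre-order visits the node, then its left subtree, then its right subtree.
Visit 1.
At 1: go left to 28.
  Visit 28.
  At 28: go left to 11.
    Visit 11.
    At 11: go left to 6.
      6 is a leaf — visit 6.
    At 11: no right child.
  At 28: no right child.
At 1: go right to 3.
  Visit 3.
  At 3: go left to 37.
    Visit 37.
    At 37: no left child.
    At 37: go right to 29.
      Visit 29.
      At 29: go left to 39.
        39 is a leaf — visit 39.
      At 29: go right to 21.
        21 is a leaf — visit 21.
  At 3: go right to 14.
    Visit 14.
    At 14: go left to 26.
      Visit 26.
      At 26: go left to 36.
        Visit 36.
        At 36: no left child.
        At 36: go right to 38.
          38 is a leaf — visit 38.
      At 26: no right child.
    At 14: go right to 34.
      Visit 34.
      At 34: no left child.
      At 34: go right to 8.
        Visit 8.
        At 8: go left to 24.
          24 is a leaf — visit 24.
        At 8: go right to 32.
          32 is a leaf — visit 32.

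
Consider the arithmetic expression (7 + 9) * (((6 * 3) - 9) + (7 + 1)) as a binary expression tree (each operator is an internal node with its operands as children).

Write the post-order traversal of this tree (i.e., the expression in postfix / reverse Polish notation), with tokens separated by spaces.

7 9 + 6 3 * 9 - 7 1 + + *

Post-order on an expression tree gives postfix notation: for each operator, emit left operand, right operand, then the operator.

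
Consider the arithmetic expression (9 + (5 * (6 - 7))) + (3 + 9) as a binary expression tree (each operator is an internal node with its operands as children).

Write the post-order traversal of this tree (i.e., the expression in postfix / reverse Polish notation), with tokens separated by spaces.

9 5 6 7 - * + 3 9 + +

Post-order on an expression tree gives postfix notation: for each operator, emit left operand, right operand, then the operator.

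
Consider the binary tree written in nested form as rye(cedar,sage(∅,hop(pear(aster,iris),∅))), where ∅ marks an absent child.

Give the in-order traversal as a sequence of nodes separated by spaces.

cedar rye sage aster pear iris hop

In-order visits the left subtree, then the node, then the right subtree.
At rye: go left to cedar.
  cedar is a leaf — visit cedar.
Visit rye.
At rye: go right to sage.
  At sage: no left child.
  Visit sage.
  At sage: go right to hop.
    At hop: go left to pear.
      At pear: go left to aster.
        aster is a leaf — visit aster.
      Visit pear.
      At pear: go right to iris.
        iris is a leaf — visit iris.
    Visit hop.
    At hop: no right child.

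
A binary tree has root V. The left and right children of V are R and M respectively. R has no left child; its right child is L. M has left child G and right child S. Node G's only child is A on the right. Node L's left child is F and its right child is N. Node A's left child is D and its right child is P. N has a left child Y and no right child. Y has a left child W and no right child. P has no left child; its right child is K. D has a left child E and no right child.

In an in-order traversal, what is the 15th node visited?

In-order visits the left subtree, then the node, then the right subtree.
At V: go left to R.
  At R: no left child.
  Visit R.
  At R: go right to L.
    At L: go left to F.
      F is a leaf — visit F.
    Visit L.
    At L: go right to N.
      At N: go left to Y.
        At Y: go left to W.
          W is a leaf — visit W.
        Visit Y.
        At Y: no right child.
      Visit N.
      At N: no right child.
Visit V.
At V: go right to M.
  At M: go left to G.
    At G: no left child.
    Visit G.
    At G: go right to A.
      At A: go left to D.
        At D: go left to E.
          E is a leaf — visit E.
        Visit D.
        At D: no right child.
      Visit A.
      At A: go right to P.
        At P: no left child.
        Visit P.
        At P: go right to K.
          K is a leaf — visit K.
  Visit M.
  At M: go right to S.
    S is a leaf — visit S.
Full in-order sequence: R, F, L, W, Y, N, V, G, E, D, A, P, K, M, S.

S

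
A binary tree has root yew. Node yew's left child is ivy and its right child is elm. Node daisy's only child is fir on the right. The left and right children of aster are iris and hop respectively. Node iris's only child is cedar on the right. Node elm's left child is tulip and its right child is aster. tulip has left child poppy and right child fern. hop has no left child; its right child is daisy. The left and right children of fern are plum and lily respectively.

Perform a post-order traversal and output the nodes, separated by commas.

ivy, poppy, plum, lily, fern, tulip, cedar, iris, fir, daisy, hop, aster, elm, yew

Post-order visits the left subtree, then the right subtree, then the node.
At yew: go left to ivy.
  ivy is a leaf — visit ivy.
At yew: go right to elm.
  At elm: go left to tulip.
    At tulip: go left to poppy.
      poppy is a leaf — visit poppy.
    At tulip: go right to fern.
      At fern: go left to plum.
        plum is a leaf — visit plum.
      At fern: go right to lily.
        lily is a leaf — visit lily.
      Visit fern.
    Visit tulip.
  At elm: go right to aster.
    At aster: go left to iris.
      At iris: no left child.
      At iris: go right to cedar.
        cedar is a leaf — visit cedar.
      Visit iris.
    At aster: go right to hop.
      At hop: no left child.
      At hop: go right to daisy.
        At daisy: no left child.
        At daisy: go right to fir.
          fir is a leaf — visit fir.
        Visit daisy.
      Visit hop.
    Visit aster.
  Visit elm.
Visit yew.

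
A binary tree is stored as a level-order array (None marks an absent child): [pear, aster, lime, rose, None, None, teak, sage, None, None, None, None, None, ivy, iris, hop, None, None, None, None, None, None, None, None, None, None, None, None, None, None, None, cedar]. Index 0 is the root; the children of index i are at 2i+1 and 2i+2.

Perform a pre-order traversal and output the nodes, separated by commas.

Pre-order visits the node, then its left subtree, then its right subtree.
Visit pear.
At pear: go left to aster.
  Visit aster.
  At aster: go left to rose.
    Visit rose.
    At rose: go left to sage.
      Visit sage.
      At sage: go left to hop.
        Visit hop.
        At hop: go left to cedar.
          cedar is a leaf — visit cedar.
        At hop: no right child.
      At sage: no right child.
    At rose: no right child.
  At aster: no right child.
At pear: go right to lime.
  Visit lime.
  At lime: no left child.
  At lime: go right to teak.
    Visit teak.
    At teak: go left to ivy.
      ivy is a leaf — visit ivy.
    At teak: go right to iris.
      iris is a leaf — visit iris.

pear, aster, rose, sage, hop, cedar, lime, teak, ivy, iris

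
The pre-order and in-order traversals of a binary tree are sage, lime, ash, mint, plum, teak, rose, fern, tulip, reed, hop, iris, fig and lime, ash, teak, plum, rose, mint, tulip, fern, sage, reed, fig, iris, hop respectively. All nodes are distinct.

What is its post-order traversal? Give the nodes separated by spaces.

The first element of pre-order is the root; it splits in-order into left and right subtrees.
Root sage: left subtree has 8 nodes {lime, ash, teak, plum, rose, mint, tulip, fern}, right has 4 {reed, fig, iris, hop}.
  Root lime: left subtree has 0 nodes { }, right has 7 {ash, teak, plum, rose, mint, tulip, fern}.
    Root ash: left subtree has 0 nodes { }, right has 6 {teak, plum, rose, mint, tulip, fern}.
      Root mint: left subtree has 3 nodes {teak, plum, rose}, right has 2 {tulip, fern}.
        Root plum: left subtree has 1 node {teak}, right has 1 {rose}.
        Root fern: left subtree has 1 node {tulip}, right has 0 { }.
  Root reed: left subtree has 0 nodes { }, right has 3 {fig, iris, hop}.
    Root hop: left subtree has 2 nodes {fig, iris}, right has 0 { }.
      Root iris: left subtree has 1 node {fig}, right has 0 { }.

teak rose plum tulip fern mint ash lime fig iris hop reed sage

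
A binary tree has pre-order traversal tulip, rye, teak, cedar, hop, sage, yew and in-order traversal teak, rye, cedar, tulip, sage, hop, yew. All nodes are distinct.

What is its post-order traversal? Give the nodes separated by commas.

teak, cedar, rye, sage, yew, hop, tulip

The first element of pre-order is the root; it splits in-order into left and right subtrees.
Root tulip: left subtree has 3 nodes {teak, rye, cedar}, right has 3 {sage, hop, yew}.
  Root rye: left subtree has 1 node {teak}, right has 1 {cedar}.
  Root hop: left subtree has 1 node {sage}, right has 1 {yew}.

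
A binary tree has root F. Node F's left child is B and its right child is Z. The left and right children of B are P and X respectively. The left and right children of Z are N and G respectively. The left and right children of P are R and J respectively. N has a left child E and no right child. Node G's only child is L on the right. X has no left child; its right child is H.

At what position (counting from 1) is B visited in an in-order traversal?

4

In-order visits the left subtree, then the node, then the right subtree.
At F: go left to B.
  At B: go left to P.
    At P: go left to R.
      R is a leaf — visit R.
    Visit P.
    At P: go right to J.
      J is a leaf — visit J.
  Visit B.
  At B: go right to X.
    At X: no left child.
    Visit X.
    At X: go right to H.
      H is a leaf — visit H.
Visit F.
At F: go right to Z.
  At Z: go left to N.
    At N: go left to E.
      E is a leaf — visit E.
    Visit N.
    At N: no right child.
  Visit Z.
  At Z: go right to G.
    At G: no left child.
    Visit G.
    At G: go right to L.
      L is a leaf — visit L.
Full in-order sequence: R, P, J, B, X, H, F, E, N, Z, G, L.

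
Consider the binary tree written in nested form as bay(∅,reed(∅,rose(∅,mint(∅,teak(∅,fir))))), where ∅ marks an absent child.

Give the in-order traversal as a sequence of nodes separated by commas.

bay, reed, rose, mint, teak, fir

In-order visits the left subtree, then the node, then the right subtree.
At bay: no left child.
Visit bay.
At bay: go right to reed.
  At reed: no left child.
  Visit reed.
  At reed: go right to rose.
    At rose: no left child.
    Visit rose.
    At rose: go right to mint.
      At mint: no left child.
      Visit mint.
      At mint: go right to teak.
        At teak: no left child.
        Visit teak.
        At teak: go right to fir.
          fir is a leaf — visit fir.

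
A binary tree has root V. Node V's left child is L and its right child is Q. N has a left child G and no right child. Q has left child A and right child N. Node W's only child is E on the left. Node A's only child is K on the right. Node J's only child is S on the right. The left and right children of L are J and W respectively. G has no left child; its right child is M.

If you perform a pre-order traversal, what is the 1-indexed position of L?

2

Pre-order visits the node, then its left subtree, then its right subtree.
Visit V.
At V: go left to L.
  Visit L.
  At L: go left to J.
    Visit J.
    At J: no left child.
    At J: go right to S.
      S is a leaf — visit S.
  At L: go right to W.
    Visit W.
    At W: go left to E.
      E is a leaf — visit E.
    At W: no right child.
At V: go right to Q.
  Visit Q.
  At Q: go left to A.
    Visit A.
    At A: no left child.
    At A: go right to K.
      K is a leaf — visit K.
  At Q: go right to N.
    Visit N.
    At N: go left to G.
      Visit G.
      At G: no left child.
      At G: go right to M.
        M is a leaf — visit M.
    At N: no right child.
Full pre-order sequence: V, L, J, S, W, E, Q, A, K, N, G, M.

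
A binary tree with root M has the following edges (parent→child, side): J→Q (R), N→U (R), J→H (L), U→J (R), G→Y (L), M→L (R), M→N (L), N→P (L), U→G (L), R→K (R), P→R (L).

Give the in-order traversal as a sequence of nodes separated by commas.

R, K, P, N, Y, G, U, H, J, Q, M, L

In-order visits the left subtree, then the node, then the right subtree.
At M: go left to N.
  At N: go left to P.
    At P: go left to R.
      At R: no left child.
      Visit R.
      At R: go right to K.
        K is a leaf — visit K.
    Visit P.
    At P: no right child.
  Visit N.
  At N: go right to U.
    At U: go left to G.
      At G: go left to Y.
        Y is a leaf — visit Y.
      Visit G.
      At G: no right child.
    Visit U.
    At U: go right to J.
      At J: go left to H.
        H is a leaf — visit H.
      Visit J.
      At J: go right to Q.
        Q is a leaf — visit Q.
Visit M.
At M: go right to L.
  L is a leaf — visit L.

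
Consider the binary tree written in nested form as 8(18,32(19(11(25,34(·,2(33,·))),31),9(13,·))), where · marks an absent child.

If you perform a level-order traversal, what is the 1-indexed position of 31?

Level-order visits nodes level by level from the root, left to right within each level.
Level 0: 8
Level 1: 18, 32
Level 2: 19, 9
Level 3: 11, 31, 13
Level 4: 25, 34
Level 5: 2
Level 6: 33
Full level-order sequence: 8, 18, 32, 19, 9, 11, 31, 13, 25, 34, 2, 33.

7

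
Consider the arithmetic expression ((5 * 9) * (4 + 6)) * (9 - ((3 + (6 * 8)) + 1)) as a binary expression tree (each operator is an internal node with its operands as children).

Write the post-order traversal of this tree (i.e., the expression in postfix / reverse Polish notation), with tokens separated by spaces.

5 9 * 4 6 + * 9 3 6 8 * + 1 + - *

Post-order on an expression tree gives postfix notation: for each operator, emit left operand, right operand, then the operator.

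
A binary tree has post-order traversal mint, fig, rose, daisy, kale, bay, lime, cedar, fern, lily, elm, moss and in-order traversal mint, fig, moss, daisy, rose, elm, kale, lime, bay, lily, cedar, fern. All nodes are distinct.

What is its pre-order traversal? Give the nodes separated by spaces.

The last element of post-order is the root; it splits in-order into left and right subtrees.
Root moss: left subtree has 2 nodes {mint, fig}, right has 9 {daisy, rose, elm, kale, lime, bay, lily, cedar, fern}.
  Root fig: left subtree has 1 node {mint}, right has 0 { }.
  Root elm: left subtree has 2 nodes {daisy, rose}, right has 6 {kale, lime, bay, lily, cedar, fern}.
    Root daisy: left subtree has 0 nodes { }, right has 1 {rose}.
    Root lily: left subtree has 3 nodes {kale, lime, bay}, right has 2 {cedar, fern}.
      Root lime: left subtree has 1 node {kale}, right has 1 {bay}.
      Root fern: left subtree has 1 node {cedar}, right has 0 { }.

moss fig mint elm daisy rose lily lime kale bay fern cedar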